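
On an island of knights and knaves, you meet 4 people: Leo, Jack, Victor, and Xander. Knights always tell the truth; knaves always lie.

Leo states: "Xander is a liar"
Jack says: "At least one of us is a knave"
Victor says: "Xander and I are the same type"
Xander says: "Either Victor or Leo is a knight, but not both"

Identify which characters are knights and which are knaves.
Leo is a knave.
Jack is a knight.
Victor is a knight.
Xander is a knight.

Verification:
- Leo (knave) says "Xander is a liar" - this is FALSE (a lie) because Xander is a knight.
- Jack (knight) says "At least one of us is a knave" - this is TRUE because Leo is a knave.
- Victor (knight) says "Xander and I are the same type" - this is TRUE because Victor is a knight and Xander is a knight.
- Xander (knight) says "Either Victor or Leo is a knight, but not both" - this is TRUE because Victor is a knight and Leo is a knave.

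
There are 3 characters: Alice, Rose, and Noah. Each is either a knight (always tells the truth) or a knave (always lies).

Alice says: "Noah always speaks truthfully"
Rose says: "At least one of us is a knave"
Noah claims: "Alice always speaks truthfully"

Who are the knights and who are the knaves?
Alice is a knave.
Rose is a knight.
Noah is a knave.

Verification:
- Alice (knave) says "Noah always speaks truthfully" - this is FALSE (a lie) because Noah is a knave.
- Rose (knight) says "At least one of us is a knave" - this is TRUE because Alice and Noah are knaves.
- Noah (knave) says "Alice always speaks truthfully" - this is FALSE (a lie) because Alice is a knave.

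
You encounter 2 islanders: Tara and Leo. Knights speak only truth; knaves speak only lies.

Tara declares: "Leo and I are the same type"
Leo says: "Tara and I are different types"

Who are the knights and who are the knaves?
Tara is a knave.
Leo is a knight.

Verification:
- Tara (knave) says "Leo and I are the same type" - this is FALSE (a lie) because Tara is a knave and Leo is a knight.
- Leo (knight) says "Tara and I are different types" - this is TRUE because Leo is a knight and Tara is a knave.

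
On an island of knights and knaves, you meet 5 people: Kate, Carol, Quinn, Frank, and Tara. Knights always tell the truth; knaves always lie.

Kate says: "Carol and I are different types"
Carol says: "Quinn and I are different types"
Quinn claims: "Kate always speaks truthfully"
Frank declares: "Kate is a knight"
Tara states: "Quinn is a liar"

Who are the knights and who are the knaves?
Kate is a knave.
Carol is a knave.
Quinn is a knave.
Frank is a knave.
Tara is a knight.

Verification:
- Kate (knave) says "Carol and I are different types" - this is FALSE (a lie) because Kate is a knave and Carol is a knave.
- Carol (knave) says "Quinn and I are different types" - this is FALSE (a lie) because Carol is a knave and Quinn is a knave.
- Quinn (knave) says "Kate always speaks truthfully" - this is FALSE (a lie) because Kate is a knave.
- Frank (knave) says "Kate is a knight" - this is FALSE (a lie) because Kate is a knave.
- Tara (knight) says "Quinn is a liar" - this is TRUE because Quinn is a knave.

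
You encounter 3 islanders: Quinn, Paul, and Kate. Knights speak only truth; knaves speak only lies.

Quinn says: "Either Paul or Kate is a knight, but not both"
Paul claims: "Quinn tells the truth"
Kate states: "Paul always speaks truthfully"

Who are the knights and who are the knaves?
Quinn is a knave.
Paul is a knave.
Kate is a knave.

Verification:
- Quinn (knave) says "Either Paul or Kate is a knight, but not both" - this is FALSE (a lie) because Paul is a knave and Kate is a knave.
- Paul (knave) says "Quinn tells the truth" - this is FALSE (a lie) because Quinn is a knave.
- Kate (knave) says "Paul always speaks truthfully" - this is FALSE (a lie) because Paul is a knave.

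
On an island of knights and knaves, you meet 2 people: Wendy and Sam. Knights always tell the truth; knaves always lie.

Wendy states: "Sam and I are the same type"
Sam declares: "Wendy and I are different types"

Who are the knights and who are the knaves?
Wendy is a knave.
Sam is a knight.

Verification:
- Wendy (knave) says "Sam and I are the same type" - this is FALSE (a lie) because Wendy is a knave and Sam is a knight.
- Sam (knight) says "Wendy and I are different types" - this is TRUE because Sam is a knight and Wendy is a knave.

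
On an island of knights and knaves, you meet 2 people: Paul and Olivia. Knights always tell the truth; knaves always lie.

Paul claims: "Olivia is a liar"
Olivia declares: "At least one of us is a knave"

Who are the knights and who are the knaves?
Paul is a knave.
Olivia is a knight.

Verification:
- Paul (knave) says "Olivia is a liar" - this is FALSE (a lie) because Olivia is a knight.
- Olivia (knight) says "At least one of us is a knave" - this is TRUE because Paul is a knave.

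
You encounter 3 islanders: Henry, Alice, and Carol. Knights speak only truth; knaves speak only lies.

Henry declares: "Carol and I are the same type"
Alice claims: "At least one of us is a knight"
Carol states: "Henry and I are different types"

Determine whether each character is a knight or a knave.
Henry is a knave.
Alice is a knight.
Carol is a knight.

Verification:
- Henry (knave) says "Carol and I are the same type" - this is FALSE (a lie) because Henry is a knave and Carol is a knight.
- Alice (knight) says "At least one of us is a knight" - this is TRUE because Alice and Carol are knights.
- Carol (knight) says "Henry and I are different types" - this is TRUE because Carol is a knight and Henry is a knave.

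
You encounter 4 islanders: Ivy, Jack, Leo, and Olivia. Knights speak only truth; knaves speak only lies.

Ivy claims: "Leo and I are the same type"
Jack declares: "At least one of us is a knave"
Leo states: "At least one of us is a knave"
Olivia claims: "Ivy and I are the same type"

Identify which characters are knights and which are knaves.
Ivy is a knight.
Jack is a knight.
Leo is a knight.
Olivia is a knave.

Verification:
- Ivy (knight) says "Leo and I are the same type" - this is TRUE because Ivy is a knight and Leo is a knight.
- Jack (knight) says "At least one of us is a knave" - this is TRUE because Olivia is a knave.
- Leo (knight) says "At least one of us is a knave" - this is TRUE because Olivia is a knave.
- Olivia (knave) says "Ivy and I are the same type" - this is FALSE (a lie) because Olivia is a knave and Ivy is a knight.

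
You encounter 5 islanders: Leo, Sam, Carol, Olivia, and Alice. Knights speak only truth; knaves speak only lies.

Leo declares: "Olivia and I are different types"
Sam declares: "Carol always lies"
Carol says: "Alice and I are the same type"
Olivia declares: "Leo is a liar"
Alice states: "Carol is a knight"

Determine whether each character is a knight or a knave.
Leo is a knight.
Sam is a knave.
Carol is a knight.
Olivia is a knave.
Alice is a knight.

Verification:
- Leo (knight) says "Olivia and I are different types" - this is TRUE because Leo is a knight and Olivia is a knave.
- Sam (knave) says "Carol always lies" - this is FALSE (a lie) because Carol is a knight.
- Carol (knight) says "Alice and I are the same type" - this is TRUE because Carol is a knight and Alice is a knight.
- Olivia (knave) says "Leo is a liar" - this is FALSE (a lie) because Leo is a knight.
- Alice (knight) says "Carol is a knight" - this is TRUE because Carol is a knight.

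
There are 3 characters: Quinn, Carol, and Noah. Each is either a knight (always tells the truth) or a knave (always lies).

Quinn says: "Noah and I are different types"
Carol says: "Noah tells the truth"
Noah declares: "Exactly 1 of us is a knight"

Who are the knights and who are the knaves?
Quinn is a knave.
Carol is a knave.
Noah is a knave.

Verification:
- Quinn (knave) says "Noah and I are different types" - this is FALSE (a lie) because Quinn is a knave and Noah is a knave.
- Carol (knave) says "Noah tells the truth" - this is FALSE (a lie) because Noah is a knave.
- Noah (knave) says "Exactly 1 of us is a knight" - this is FALSE (a lie) because there are 0 knights.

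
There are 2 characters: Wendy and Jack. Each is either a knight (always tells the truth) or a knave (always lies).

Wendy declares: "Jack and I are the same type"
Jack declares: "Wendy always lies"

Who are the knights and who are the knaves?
Wendy is a knave.
Jack is a knight.

Verification:
- Wendy (knave) says "Jack and I are the same type" - this is FALSE (a lie) because Wendy is a knave and Jack is a knight.
- Jack (knight) says "Wendy always lies" - this is TRUE because Wendy is a knave.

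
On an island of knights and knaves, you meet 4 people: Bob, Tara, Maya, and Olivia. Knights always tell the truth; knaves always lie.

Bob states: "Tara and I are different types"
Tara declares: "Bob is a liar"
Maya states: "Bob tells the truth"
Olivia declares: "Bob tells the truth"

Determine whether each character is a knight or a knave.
Bob is a knight.
Tara is a knave.
Maya is a knight.
Olivia is a knight.

Verification:
- Bob (knight) says "Tara and I are different types" - this is TRUE because Bob is a knight and Tara is a knave.
- Tara (knave) says "Bob is a liar" - this is FALSE (a lie) because Bob is a knight.
- Maya (knight) says "Bob tells the truth" - this is TRUE because Bob is a knight.
- Olivia (knight) says "Bob tells the truth" - this is TRUE because Bob is a knight.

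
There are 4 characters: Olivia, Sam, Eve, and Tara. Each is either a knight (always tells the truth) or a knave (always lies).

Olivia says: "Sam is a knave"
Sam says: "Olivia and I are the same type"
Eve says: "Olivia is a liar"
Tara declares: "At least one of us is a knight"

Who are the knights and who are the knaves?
Olivia is a knight.
Sam is a knave.
Eve is a knave.
Tara is a knight.

Verification:
- Olivia (knight) says "Sam is a knave" - this is TRUE because Sam is a knave.
- Sam (knave) says "Olivia and I are the same type" - this is FALSE (a lie) because Sam is a knave and Olivia is a knight.
- Eve (knave) says "Olivia is a liar" - this is FALSE (a lie) because Olivia is a knight.
- Tara (knight) says "At least one of us is a knight" - this is TRUE because Olivia and Tara are knights.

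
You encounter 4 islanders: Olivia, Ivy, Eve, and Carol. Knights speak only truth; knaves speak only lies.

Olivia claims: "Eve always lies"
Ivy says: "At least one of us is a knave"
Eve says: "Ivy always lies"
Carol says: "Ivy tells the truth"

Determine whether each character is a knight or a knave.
Olivia is a knight.
Ivy is a knight.
Eve is a knave.
Carol is a knight.

Verification:
- Olivia (knight) says "Eve always lies" - this is TRUE because Eve is a knave.
- Ivy (knight) says "At least one of us is a knave" - this is TRUE because Eve is a knave.
- Eve (knave) says "Ivy always lies" - this is FALSE (a lie) because Ivy is a knight.
- Carol (knight) says "Ivy tells the truth" - this is TRUE because Ivy is a knight.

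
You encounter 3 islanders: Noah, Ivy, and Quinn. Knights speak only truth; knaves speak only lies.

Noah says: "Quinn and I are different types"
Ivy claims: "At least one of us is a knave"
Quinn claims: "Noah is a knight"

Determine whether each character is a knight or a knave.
Noah is a knave.
Ivy is a knight.
Quinn is a knave.

Verification:
- Noah (knave) says "Quinn and I are different types" - this is FALSE (a lie) because Noah is a knave and Quinn is a knave.
- Ivy (knight) says "At least one of us is a knave" - this is TRUE because Noah and Quinn are knaves.
- Quinn (knave) says "Noah is a knight" - this is FALSE (a lie) because Noah is a knave.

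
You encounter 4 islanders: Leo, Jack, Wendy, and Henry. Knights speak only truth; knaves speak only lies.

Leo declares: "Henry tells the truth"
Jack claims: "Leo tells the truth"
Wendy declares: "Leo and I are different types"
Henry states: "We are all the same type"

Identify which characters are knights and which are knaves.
Leo is a knave.
Jack is a knave.
Wendy is a knight.
Henry is a knave.

Verification:
- Leo (knave) says "Henry tells the truth" - this is FALSE (a lie) because Henry is a knave.
- Jack (knave) says "Leo tells the truth" - this is FALSE (a lie) because Leo is a knave.
- Wendy (knight) says "Leo and I are different types" - this is TRUE because Wendy is a knight and Leo is a knave.
- Henry (knave) says "We are all the same type" - this is FALSE (a lie) because Wendy is a knight and Leo, Jack, and Henry are knaves.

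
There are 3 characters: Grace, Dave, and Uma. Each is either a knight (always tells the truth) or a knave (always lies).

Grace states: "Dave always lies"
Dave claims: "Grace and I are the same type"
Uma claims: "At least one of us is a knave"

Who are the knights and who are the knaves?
Grace is a knight.
Dave is a knave.
Uma is a knight.

Verification:
- Grace (knight) says "Dave always lies" - this is TRUE because Dave is a knave.
- Dave (knave) says "Grace and I are the same type" - this is FALSE (a lie) because Dave is a knave and Grace is a knight.
- Uma (knight) says "At least one of us is a knave" - this is TRUE because Dave is a knave.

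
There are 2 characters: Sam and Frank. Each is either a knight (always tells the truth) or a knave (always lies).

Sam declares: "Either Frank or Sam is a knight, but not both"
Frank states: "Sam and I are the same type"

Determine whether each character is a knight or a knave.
Sam is a knight.
Frank is a knave.

Verification:
- Sam (knight) says "Either Frank or Sam is a knight, but not both" - this is TRUE because Frank is a knave and Sam is a knight.
- Frank (knave) says "Sam and I are the same type" - this is FALSE (a lie) because Frank is a knave and Sam is a knight.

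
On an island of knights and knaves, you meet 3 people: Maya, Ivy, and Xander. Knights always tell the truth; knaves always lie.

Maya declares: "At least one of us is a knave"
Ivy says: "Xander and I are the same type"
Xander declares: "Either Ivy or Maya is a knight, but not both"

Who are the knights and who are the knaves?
Maya is a knight.
Ivy is a knave.
Xander is a knight.

Verification:
- Maya (knight) says "At least one of us is a knave" - this is TRUE because Ivy is a knave.
- Ivy (knave) says "Xander and I are the same type" - this is FALSE (a lie) because Ivy is a knave and Xander is a knight.
- Xander (knight) says "Either Ivy or Maya is a knight, but not both" - this is TRUE because Ivy is a knave and Maya is a knight.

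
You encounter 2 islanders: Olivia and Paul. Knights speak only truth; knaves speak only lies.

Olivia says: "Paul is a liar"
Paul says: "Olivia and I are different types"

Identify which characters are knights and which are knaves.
Olivia is a knave.
Paul is a knight.

Verification:
- Olivia (knave) says "Paul is a liar" - this is FALSE (a lie) because Paul is a knight.
- Paul (knight) says "Olivia and I are different types" - this is TRUE because Paul is a knight and Olivia is a knave.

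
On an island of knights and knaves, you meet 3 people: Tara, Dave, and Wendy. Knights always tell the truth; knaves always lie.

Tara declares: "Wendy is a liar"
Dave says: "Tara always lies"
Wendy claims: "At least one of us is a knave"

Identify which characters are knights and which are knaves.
Tara is a knave.
Dave is a knight.
Wendy is a knight.

Verification:
- Tara (knave) says "Wendy is a liar" - this is FALSE (a lie) because Wendy is a knight.
- Dave (knight) says "Tara always lies" - this is TRUE because Tara is a knave.
- Wendy (knight) says "At least one of us is a knave" - this is TRUE because Tara is a knave.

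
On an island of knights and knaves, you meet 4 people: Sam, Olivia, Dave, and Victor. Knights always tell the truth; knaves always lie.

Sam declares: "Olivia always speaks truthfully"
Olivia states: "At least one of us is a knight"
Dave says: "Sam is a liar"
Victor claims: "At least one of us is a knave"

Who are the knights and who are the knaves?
Sam is a knight.
Olivia is a knight.
Dave is a knave.
Victor is a knight.

Verification:
- Sam (knight) says "Olivia always speaks truthfully" - this is TRUE because Olivia is a knight.
- Olivia (knight) says "At least one of us is a knight" - this is TRUE because Sam, Olivia, and Victor are knights.
- Dave (knave) says "Sam is a liar" - this is FALSE (a lie) because Sam is a knight.
- Victor (knight) says "At least one of us is a knave" - this is TRUE because Dave is a knave.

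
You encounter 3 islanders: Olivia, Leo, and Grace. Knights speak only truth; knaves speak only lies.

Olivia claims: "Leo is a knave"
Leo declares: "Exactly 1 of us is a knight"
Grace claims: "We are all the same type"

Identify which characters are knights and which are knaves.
Olivia is a knave.
Leo is a knight.
Grace is a knave.

Verification:
- Olivia (knave) says "Leo is a knave" - this is FALSE (a lie) because Leo is a knight.
- Leo (knight) says "Exactly 1 of us is a knight" - this is TRUE because there are 1 knights.
- Grace (knave) says "We are all the same type" - this is FALSE (a lie) because Leo is a knight and Olivia and Grace are knaves.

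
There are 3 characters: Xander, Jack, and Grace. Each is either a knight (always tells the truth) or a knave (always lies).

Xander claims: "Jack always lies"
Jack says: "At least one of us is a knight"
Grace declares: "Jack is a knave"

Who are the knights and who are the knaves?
Xander is a knave.
Jack is a knight.
Grace is a knave.

Verification:
- Xander (knave) says "Jack always lies" - this is FALSE (a lie) because Jack is a knight.
- Jack (knight) says "At least one of us is a knight" - this is TRUE because Jack is a knight.
- Grace (knave) says "Jack is a knave" - this is FALSE (a lie) because Jack is a knight.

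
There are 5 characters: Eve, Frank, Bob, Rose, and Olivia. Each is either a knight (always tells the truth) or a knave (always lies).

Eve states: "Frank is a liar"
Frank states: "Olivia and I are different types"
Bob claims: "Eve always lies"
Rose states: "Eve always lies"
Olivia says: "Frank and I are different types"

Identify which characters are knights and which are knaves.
Eve is a knight.
Frank is a knave.
Bob is a knave.
Rose is a knave.
Olivia is a knave.

Verification:
- Eve (knight) says "Frank is a liar" - this is TRUE because Frank is a knave.
- Frank (knave) says "Olivia and I are different types" - this is FALSE (a lie) because Frank is a knave and Olivia is a knave.
- Bob (knave) says "Eve always lies" - this is FALSE (a lie) because Eve is a knight.
- Rose (knave) says "Eve always lies" - this is FALSE (a lie) because Eve is a knight.
- Olivia (knave) says "Frank and I are different types" - this is FALSE (a lie) because Olivia is a knave and Frank is a knave.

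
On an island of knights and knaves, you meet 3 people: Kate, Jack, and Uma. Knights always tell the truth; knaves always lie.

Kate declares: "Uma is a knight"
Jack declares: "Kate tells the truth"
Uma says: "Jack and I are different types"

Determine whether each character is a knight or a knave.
Kate is a knave.
Jack is a knave.
Uma is a knave.

Verification:
- Kate (knave) says "Uma is a knight" - this is FALSE (a lie) because Uma is a knave.
- Jack (knave) says "Kate tells the truth" - this is FALSE (a lie) because Kate is a knave.
- Uma (knave) says "Jack and I are different types" - this is FALSE (a lie) because Uma is a knave and Jack is a knave.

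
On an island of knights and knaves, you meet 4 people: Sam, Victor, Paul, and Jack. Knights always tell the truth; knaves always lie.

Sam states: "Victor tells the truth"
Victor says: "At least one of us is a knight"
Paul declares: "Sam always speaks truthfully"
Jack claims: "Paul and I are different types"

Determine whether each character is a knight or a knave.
Sam is a knave.
Victor is a knave.
Paul is a knave.
Jack is a knave.

Verification:
- Sam (knave) says "Victor tells the truth" - this is FALSE (a lie) because Victor is a knave.
- Victor (knave) says "At least one of us is a knight" - this is FALSE (a lie) because no one is a knight.
- Paul (knave) says "Sam always speaks truthfully" - this is FALSE (a lie) because Sam is a knave.
- Jack (knave) says "Paul and I are different types" - this is FALSE (a lie) because Jack is a knave and Paul is a knave.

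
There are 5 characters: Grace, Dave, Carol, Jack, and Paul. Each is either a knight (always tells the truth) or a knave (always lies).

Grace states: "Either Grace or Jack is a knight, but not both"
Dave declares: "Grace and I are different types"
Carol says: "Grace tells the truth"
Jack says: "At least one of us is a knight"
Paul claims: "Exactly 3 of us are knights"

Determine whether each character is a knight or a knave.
Grace is a knave.
Dave is a knave.
Carol is a knave.
Jack is a knave.
Paul is a knave.

Verification:
- Grace (knave) says "Either Grace or Jack is a knight, but not both" - this is FALSE (a lie) because Grace is a knave and Jack is a knave.
- Dave (knave) says "Grace and I are different types" - this is FALSE (a lie) because Dave is a knave and Grace is a knave.
- Carol (knave) says "Grace tells the truth" - this is FALSE (a lie) because Grace is a knave.
- Jack (knave) says "At least one of us is a knight" - this is FALSE (a lie) because no one is a knight.
- Paul (knave) says "Exactly 3 of us are knights" - this is FALSE (a lie) because there are 0 knights.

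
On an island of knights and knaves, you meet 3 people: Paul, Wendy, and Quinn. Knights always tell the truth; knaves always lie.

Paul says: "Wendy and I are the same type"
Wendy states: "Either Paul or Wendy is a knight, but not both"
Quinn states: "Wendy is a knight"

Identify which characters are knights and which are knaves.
Paul is a knave.
Wendy is a knight.
Quinn is a knight.

Verification:
- Paul (knave) says "Wendy and I are the same type" - this is FALSE (a lie) because Paul is a knave and Wendy is a knight.
- Wendy (knight) says "Either Paul or Wendy is a knight, but not both" - this is TRUE because Paul is a knave and Wendy is a knight.
- Quinn (knight) says "Wendy is a knight" - this is TRUE because Wendy is a knight.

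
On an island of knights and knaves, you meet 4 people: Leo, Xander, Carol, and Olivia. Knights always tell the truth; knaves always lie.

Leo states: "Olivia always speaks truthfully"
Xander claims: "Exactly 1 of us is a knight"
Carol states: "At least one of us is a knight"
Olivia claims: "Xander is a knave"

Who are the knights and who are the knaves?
Leo is a knight.
Xander is a knave.
Carol is a knight.
Olivia is a knight.

Verification:
- Leo (knight) says "Olivia always speaks truthfully" - this is TRUE because Olivia is a knight.
- Xander (knave) says "Exactly 1 of us is a knight" - this is FALSE (a lie) because there are 3 knights.
- Carol (knight) says "At least one of us is a knight" - this is TRUE because Leo, Carol, and Olivia are knights.
- Olivia (knight) says "Xander is a knave" - this is TRUE because Xander is a knave.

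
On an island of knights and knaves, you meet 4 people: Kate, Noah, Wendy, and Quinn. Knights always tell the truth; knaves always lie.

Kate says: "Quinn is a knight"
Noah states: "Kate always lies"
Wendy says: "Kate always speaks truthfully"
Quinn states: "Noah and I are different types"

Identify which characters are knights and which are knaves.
Kate is a knight.
Noah is a knave.
Wendy is a knight.
Quinn is a knight.

Verification:
- Kate (knight) says "Quinn is a knight" - this is TRUE because Quinn is a knight.
- Noah (knave) says "Kate always lies" - this is FALSE (a lie) because Kate is a knight.
- Wendy (knight) says "Kate always speaks truthfully" - this is TRUE because Kate is a knight.
- Quinn (knight) says "Noah and I are different types" - this is TRUE because Quinn is a knight and Noah is a knave.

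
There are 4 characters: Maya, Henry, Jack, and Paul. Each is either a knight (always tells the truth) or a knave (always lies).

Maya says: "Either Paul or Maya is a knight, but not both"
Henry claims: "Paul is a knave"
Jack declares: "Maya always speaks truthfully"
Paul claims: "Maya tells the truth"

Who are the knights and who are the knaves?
Maya is a knave.
Henry is a knight.
Jack is a knave.
Paul is a knave.

Verification:
- Maya (knave) says "Either Paul or Maya is a knight, but not both" - this is FALSE (a lie) because Paul is a knave and Maya is a knave.
- Henry (knight) says "Paul is a knave" - this is TRUE because Paul is a knave.
- Jack (knave) says "Maya always speaks truthfully" - this is FALSE (a lie) because Maya is a knave.
- Paul (knave) says "Maya tells the truth" - this is FALSE (a lie) because Maya is a knave.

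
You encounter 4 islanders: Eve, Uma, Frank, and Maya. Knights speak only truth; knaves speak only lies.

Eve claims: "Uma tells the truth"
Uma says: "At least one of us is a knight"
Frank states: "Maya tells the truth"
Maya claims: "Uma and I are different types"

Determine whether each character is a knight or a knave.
Eve is a knave.
Uma is a knave.
Frank is a knave.
Maya is a knave.

Verification:
- Eve (knave) says "Uma tells the truth" - this is FALSE (a lie) because Uma is a knave.
- Uma (knave) says "At least one of us is a knight" - this is FALSE (a lie) because no one is a knight.
- Frank (knave) says "Maya tells the truth" - this is FALSE (a lie) because Maya is a knave.
- Maya (knave) says "Uma and I are different types" - this is FALSE (a lie) because Maya is a knave and Uma is a knave.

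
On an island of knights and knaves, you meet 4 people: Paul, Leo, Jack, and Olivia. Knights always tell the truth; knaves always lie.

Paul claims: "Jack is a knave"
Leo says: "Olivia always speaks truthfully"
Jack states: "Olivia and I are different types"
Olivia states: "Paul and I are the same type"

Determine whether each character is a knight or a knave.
Paul is a knight.
Leo is a knave.
Jack is a knave.
Olivia is a knave.

Verification:
- Paul (knight) says "Jack is a knave" - this is TRUE because Jack is a knave.
- Leo (knave) says "Olivia always speaks truthfully" - this is FALSE (a lie) because Olivia is a knave.
- Jack (knave) says "Olivia and I are different types" - this is FALSE (a lie) because Jack is a knave and Olivia is a knave.
- Olivia (knave) says "Paul and I are the same type" - this is FALSE (a lie) because Olivia is a knave and Paul is a knight.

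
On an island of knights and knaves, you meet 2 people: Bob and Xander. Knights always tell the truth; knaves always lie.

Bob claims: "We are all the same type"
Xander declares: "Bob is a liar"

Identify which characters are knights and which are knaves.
Bob is a knave.
Xander is a knight.

Verification:
- Bob (knave) says "We are all the same type" - this is FALSE (a lie) because Xander is a knight and Bob is a knave.
- Xander (knight) says "Bob is a liar" - this is TRUE because Bob is a knave.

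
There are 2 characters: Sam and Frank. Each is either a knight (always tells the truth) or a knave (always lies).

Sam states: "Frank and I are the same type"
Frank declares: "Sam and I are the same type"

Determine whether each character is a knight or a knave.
Sam is a knight.
Frank is a knight.

Verification:
- Sam (knight) says "Frank and I are the same type" - this is TRUE because Sam is a knight and Frank is a knight.
- Frank (knight) says "Sam and I are the same type" - this is TRUE because Frank is a knight and Sam is a knight.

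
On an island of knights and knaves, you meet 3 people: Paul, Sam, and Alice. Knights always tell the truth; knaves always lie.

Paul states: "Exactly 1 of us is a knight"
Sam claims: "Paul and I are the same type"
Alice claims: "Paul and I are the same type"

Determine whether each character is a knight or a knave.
Paul is a knight.
Sam is a knave.
Alice is a knave.

Verification:
- Paul (knight) says "Exactly 1 of us is a knight" - this is TRUE because there are 1 knights.
- Sam (knave) says "Paul and I are the same type" - this is FALSE (a lie) because Sam is a knave and Paul is a knight.
- Alice (knave) says "Paul and I are the same type" - this is FALSE (a lie) because Alice is a knave and Paul is a knight.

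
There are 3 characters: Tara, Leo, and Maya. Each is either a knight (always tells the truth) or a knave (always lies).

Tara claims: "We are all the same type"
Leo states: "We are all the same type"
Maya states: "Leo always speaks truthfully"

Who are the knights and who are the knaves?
Tara is a knight.
Leo is a knight.
Maya is a knight.

Verification:
- Tara (knight) says "We are all the same type" - this is TRUE because Tara, Leo, and Maya are knights.
- Leo (knight) says "We are all the same type" - this is TRUE because Tara, Leo, and Maya are knights.
- Maya (knight) says "Leo always speaks truthfully" - this is TRUE because Leo is a knight.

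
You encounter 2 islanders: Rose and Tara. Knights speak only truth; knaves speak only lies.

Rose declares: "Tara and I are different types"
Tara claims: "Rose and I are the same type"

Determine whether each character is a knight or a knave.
Rose is a knight.
Tara is a knave.

Verification:
- Rose (knight) says "Tara and I are different types" - this is TRUE because Rose is a knight and Tara is a knave.
- Tara (knave) says "Rose and I are the same type" - this is FALSE (a lie) because Tara is a knave and Rose is a knight.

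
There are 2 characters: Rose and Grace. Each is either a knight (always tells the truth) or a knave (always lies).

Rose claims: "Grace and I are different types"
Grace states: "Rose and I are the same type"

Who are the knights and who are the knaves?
Rose is a knight.
Grace is a knave.

Verification:
- Rose (knight) says "Grace and I are different types" - this is TRUE because Rose is a knight and Grace is a knave.
- Grace (knave) says "Rose and I are the same type" - this is FALSE (a lie) because Grace is a knave and Rose is a knight.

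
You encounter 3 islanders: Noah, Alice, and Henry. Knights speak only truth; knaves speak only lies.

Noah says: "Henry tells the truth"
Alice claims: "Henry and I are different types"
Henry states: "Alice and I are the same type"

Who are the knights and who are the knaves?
Noah is a knave.
Alice is a knight.
Henry is a knave.

Verification:
- Noah (knave) says "Henry tells the truth" - this is FALSE (a lie) because Henry is a knave.
- Alice (knight) says "Henry and I are different types" - this is TRUE because Alice is a knight and Henry is a knave.
- Henry (knave) says "Alice and I are the same type" - this is FALSE (a lie) because Henry is a knave and Alice is a knight.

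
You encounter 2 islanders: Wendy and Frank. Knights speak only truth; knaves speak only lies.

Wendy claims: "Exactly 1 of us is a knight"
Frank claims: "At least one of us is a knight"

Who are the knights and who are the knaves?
Wendy is a knave.
Frank is a knave.

Verification:
- Wendy (knave) says "Exactly 1 of us is a knight" - this is FALSE (a lie) because there are 0 knights.
- Frank (knave) says "At least one of us is a knight" - this is FALSE (a lie) because no one is a knight.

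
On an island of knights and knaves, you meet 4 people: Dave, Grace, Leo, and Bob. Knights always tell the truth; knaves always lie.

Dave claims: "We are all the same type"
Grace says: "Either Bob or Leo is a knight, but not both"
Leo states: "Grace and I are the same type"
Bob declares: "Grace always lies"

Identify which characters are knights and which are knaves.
Dave is a knave.
Grace is a knight.
Leo is a knight.
Bob is a knave.

Verification:
- Dave (knave) says "We are all the same type" - this is FALSE (a lie) because Grace and Leo are knights and Dave and Bob are knaves.
- Grace (knight) says "Either Bob or Leo is a knight, but not both" - this is TRUE because Bob is a knave and Leo is a knight.
- Leo (knight) says "Grace and I are the same type" - this is TRUE because Leo is a knight and Grace is a knight.
- Bob (knave) says "Grace always lies" - this is FALSE (a lie) because Grace is a knight.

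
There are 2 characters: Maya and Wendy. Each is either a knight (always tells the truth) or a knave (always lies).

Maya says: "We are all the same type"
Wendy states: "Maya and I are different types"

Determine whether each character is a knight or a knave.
Maya is a knave.
Wendy is a knight.

Verification:
- Maya (knave) says "We are all the same type" - this is FALSE (a lie) because Wendy is a knight and Maya is a knave.
- Wendy (knight) says "Maya and I are different types" - this is TRUE because Wendy is a knight and Maya is a knave.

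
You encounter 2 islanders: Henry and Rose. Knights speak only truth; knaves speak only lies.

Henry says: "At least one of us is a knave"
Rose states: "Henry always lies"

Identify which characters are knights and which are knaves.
Henry is a knight.
Rose is a knave.

Verification:
- Henry (knight) says "At least one of us is a knave" - this is TRUE because Rose is a knave.
- Rose (knave) says "Henry always lies" - this is FALSE (a lie) because Henry is a knight.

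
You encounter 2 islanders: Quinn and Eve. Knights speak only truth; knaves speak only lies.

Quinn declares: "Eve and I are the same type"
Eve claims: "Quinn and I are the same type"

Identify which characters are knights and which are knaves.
Quinn is a knight.
Eve is a knight.

Verification:
- Quinn (knight) says "Eve and I are the same type" - this is TRUE because Quinn is a knight and Eve is a knight.
- Eve (knight) says "Quinn and I are the same type" - this is TRUE because Eve is a knight and Quinn is a knight.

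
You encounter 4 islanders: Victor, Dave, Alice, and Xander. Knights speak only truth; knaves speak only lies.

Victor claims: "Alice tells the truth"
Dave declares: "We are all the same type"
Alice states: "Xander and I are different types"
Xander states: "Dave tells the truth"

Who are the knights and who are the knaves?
Victor is a knight.
Dave is a knave.
Alice is a knight.
Xander is a knave.

Verification:
- Victor (knight) says "Alice tells the truth" - this is TRUE because Alice is a knight.
- Dave (knave) says "We are all the same type" - this is FALSE (a lie) because Victor and Alice are knights and Dave and Xander are knaves.
- Alice (knight) says "Xander and I are different types" - this is TRUE because Alice is a knight and Xander is a knave.
- Xander (knave) says "Dave tells the truth" - this is FALSE (a lie) because Dave is a knave.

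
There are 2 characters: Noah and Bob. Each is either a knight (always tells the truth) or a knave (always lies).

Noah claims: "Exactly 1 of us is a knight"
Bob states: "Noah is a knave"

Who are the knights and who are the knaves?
Noah is a knight.
Bob is a knave.

Verification:
- Noah (knight) says "Exactly 1 of us is a knight" - this is TRUE because there are 1 knights.
- Bob (knave) says "Noah is a knave" - this is FALSE (a lie) because Noah is a knight.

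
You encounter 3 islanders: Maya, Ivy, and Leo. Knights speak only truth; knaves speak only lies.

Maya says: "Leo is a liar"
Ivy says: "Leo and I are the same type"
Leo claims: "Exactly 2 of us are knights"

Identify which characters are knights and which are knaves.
Maya is a knave.
Ivy is a knight.
Leo is a knight.

Verification:
- Maya (knave) says "Leo is a liar" - this is FALSE (a lie) because Leo is a knight.
- Ivy (knight) says "Leo and I are the same type" - this is TRUE because Ivy is a knight and Leo is a knight.
- Leo (knight) says "Exactly 2 of us are knights" - this is TRUE because there are 2 knights.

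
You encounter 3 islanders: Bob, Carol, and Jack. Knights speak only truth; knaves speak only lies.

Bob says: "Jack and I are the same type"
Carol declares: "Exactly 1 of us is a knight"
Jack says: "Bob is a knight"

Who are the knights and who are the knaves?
Bob is a knight.
Carol is a knave.
Jack is a knight.

Verification:
- Bob (knight) says "Jack and I are the same type" - this is TRUE because Bob is a knight and Jack is a knight.
- Carol (knave) says "Exactly 1 of us is a knight" - this is FALSE (a lie) because there are 2 knights.
- Jack (knight) says "Bob is a knight" - this is TRUE because Bob is a knight.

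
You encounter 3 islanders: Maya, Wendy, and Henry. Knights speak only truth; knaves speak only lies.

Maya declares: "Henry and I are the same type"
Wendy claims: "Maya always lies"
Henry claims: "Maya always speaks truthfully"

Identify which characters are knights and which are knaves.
Maya is a knight.
Wendy is a knave.
Henry is a knight.

Verification:
- Maya (knight) says "Henry and I are the same type" - this is TRUE because Maya is a knight and Henry is a knight.
- Wendy (knave) says "Maya always lies" - this is FALSE (a lie) because Maya is a knight.
- Henry (knight) says "Maya always speaks truthfully" - this is TRUE because Maya is a knight.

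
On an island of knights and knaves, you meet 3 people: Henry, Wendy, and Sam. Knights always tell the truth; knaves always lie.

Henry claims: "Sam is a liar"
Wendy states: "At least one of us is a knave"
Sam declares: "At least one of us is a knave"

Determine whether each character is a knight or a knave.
Henry is a knave.
Wendy is a knight.
Sam is a knight.

Verification:
- Henry (knave) says "Sam is a liar" - this is FALSE (a lie) because Sam is a knight.
- Wendy (knight) says "At least one of us is a knave" - this is TRUE because Henry is a knave.
- Sam (knight) says "At least one of us is a knave" - this is TRUE because Henry is a knave.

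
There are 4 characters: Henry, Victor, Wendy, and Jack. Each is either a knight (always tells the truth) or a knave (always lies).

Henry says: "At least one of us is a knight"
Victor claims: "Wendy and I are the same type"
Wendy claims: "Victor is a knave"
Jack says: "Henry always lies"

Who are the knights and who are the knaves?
Henry is a knight.
Victor is a knave.
Wendy is a knight.
Jack is a knave.

Verification:
- Henry (knight) says "At least one of us is a knight" - this is TRUE because Henry and Wendy are knights.
- Victor (knave) says "Wendy and I are the same type" - this is FALSE (a lie) because Victor is a knave and Wendy is a knight.
- Wendy (knight) says "Victor is a knave" - this is TRUE because Victor is a knave.
- Jack (knave) says "Henry always lies" - this is FALSE (a lie) because Henry is a knight.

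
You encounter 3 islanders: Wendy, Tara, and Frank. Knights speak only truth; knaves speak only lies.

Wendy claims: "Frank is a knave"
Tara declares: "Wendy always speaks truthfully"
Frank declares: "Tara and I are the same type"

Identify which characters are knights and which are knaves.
Wendy is a knight.
Tara is a knight.
Frank is a knave.

Verification:
- Wendy (knight) says "Frank is a knave" - this is TRUE because Frank is a knave.
- Tara (knight) says "Wendy always speaks truthfully" - this is TRUE because Wendy is a knight.
- Frank (knave) says "Tara and I are the same type" - this is FALSE (a lie) because Frank is a knave and Tara is a knight.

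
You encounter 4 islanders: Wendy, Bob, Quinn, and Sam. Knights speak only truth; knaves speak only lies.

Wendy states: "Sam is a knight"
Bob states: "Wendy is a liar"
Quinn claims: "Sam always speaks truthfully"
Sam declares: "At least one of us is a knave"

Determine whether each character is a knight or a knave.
Wendy is a knight.
Bob is a knave.
Quinn is a knight.
Sam is a knight.

Verification:
- Wendy (knight) says "Sam is a knight" - this is TRUE because Sam is a knight.
- Bob (knave) says "Wendy is a liar" - this is FALSE (a lie) because Wendy is a knight.
- Quinn (knight) says "Sam always speaks truthfully" - this is TRUE because Sam is a knight.
- Sam (knight) says "At least one of us is a knave" - this is TRUE because Bob is a knave.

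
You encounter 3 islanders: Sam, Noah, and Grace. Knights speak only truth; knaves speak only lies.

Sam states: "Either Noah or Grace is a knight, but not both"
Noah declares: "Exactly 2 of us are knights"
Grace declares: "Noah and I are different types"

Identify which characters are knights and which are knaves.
Sam is a knave.
Noah is a knave.
Grace is a knave.

Verification:
- Sam (knave) says "Either Noah or Grace is a knight, but not both" - this is FALSE (a lie) because Noah is a knave and Grace is a knave.
- Noah (knave) says "Exactly 2 of us are knights" - this is FALSE (a lie) because there are 0 knights.
- Grace (knave) says "Noah and I are different types" - this is FALSE (a lie) because Grace is a knave and Noah is a knave.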